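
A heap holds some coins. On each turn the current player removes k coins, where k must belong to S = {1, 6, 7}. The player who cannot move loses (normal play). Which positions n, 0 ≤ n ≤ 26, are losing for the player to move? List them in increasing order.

0, 2, 4, 12, 14, 16, 24, 26

n :  0  1  2  3  4  5  6  7  8  9 10 11 12 13 14 15 16 17 18 19 20 21 22 23 24 25 26
G :  0  1  0  1  0  1  2  3  2  3  2  3  0  1  0  1  0  1  2  3  2  3  2  3  0  1  0
P-positions are exactly the n with G(n) = 0.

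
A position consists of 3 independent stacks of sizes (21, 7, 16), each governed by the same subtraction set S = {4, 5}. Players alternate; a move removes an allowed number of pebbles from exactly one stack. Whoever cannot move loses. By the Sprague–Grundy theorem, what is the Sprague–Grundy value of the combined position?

All stacks use S = {4, 5}:
G(0) = 0
G(1) = mex{} = 0
G(2) = mex{} = 0
G(3) = mex{} = 0
G(4) = mex{0} = 1
G(5) = mex{0,0} = 1
G(6) = mex{0,0} = 1
G(7) = mex{0,0} = 1
G(8) = mex{1,0} = 2
G(9) = mex{1,1} = 0
G(10) = mex{1,1} = 0
G(11) = mex{1,1} = 0
G(12) = mex{2,1} = 0
G(13) = mex{0,2} = 1
G(14) = mex{0,0} = 1
G(15) = mex{0,0} = 1
G(16) = mex{0,0} = 1
G(17) = mex{1,0} = 2
G(18) = mex{1,1} = 0
G(19) = mex{1,1} = 0
G(20) = mex{1,1} = 0
G(21) = mex{2,1} = 0
Stack A: G(21) = 0.
Stack B: G(7) = 1.
Stack C: G(16) = 1.
Combined Grundy value = 0 ⊕ 1 ⊕ 1 = 0.

0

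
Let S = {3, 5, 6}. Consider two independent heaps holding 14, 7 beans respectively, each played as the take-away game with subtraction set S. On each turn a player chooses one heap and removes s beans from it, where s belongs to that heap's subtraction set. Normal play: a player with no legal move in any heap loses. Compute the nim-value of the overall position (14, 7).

All heaps use S = {3, 5, 6}:
n :  0  1  2  3  4  5  6  7  8  9 10 11 12 13 14
G :  0  0  0  1  1  1  2  2  2  0  0  0  1  1  1
Heap A: G(14) = 1.
Heap B: G(7) = 2.
Combined Grundy value = 1 ⊕ 2 = 3.

3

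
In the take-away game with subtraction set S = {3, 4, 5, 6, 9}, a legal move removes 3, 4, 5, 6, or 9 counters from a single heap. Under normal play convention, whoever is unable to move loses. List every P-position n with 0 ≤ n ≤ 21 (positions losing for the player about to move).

0, 1, 2, 12, 13, 14

G(0) = 0
G(1) = mex{} = 0
G(2) = mex{} = 0
G(3) = mex{0} = 1
G(4) = mex{0,0} = 1
G(5) = mex{0,0,0} = 1
G(6) = mex{1,0,0,0} = 2
G(7) = mex{1,1,0,0} = 2
G(8) = mex{1,1,1,0} = 2
G(9) = mex{2,1,1,1,0} = 3
G(10) = mex{2,2,1,1,0} = 3
G(11) = mex{2,2,2,1,0} = 3
G(12) = mex{3,2,2,2,1} = 0
G(13) = mex{3,3,2,2,1} = 0
G(14) = mex{3,3,3,2,1} = 0
G(15) = mex{0,3,3,3,2} = 1
G(16) = mex{0,0,3,3,2} = 1
G(17) = mex{0,0,0,3,2} = 1
G(18) = mex{1,0,0,0,3} = 2
G(19) = mex{1,1,0,0,3} = 2
G(20) = mex{1,1,1,0,3} = 2
G(21) = mex{2,1,1,1,0} = 3
P-positions are exactly the n with G(n) = 0.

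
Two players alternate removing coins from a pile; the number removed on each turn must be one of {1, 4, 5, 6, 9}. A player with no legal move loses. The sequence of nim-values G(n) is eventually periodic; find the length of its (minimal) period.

n :  0  1  2  3  4  5  6  7  8  9 10 11 12 13 14 15 16 17 18 19 20 21
G :  0  1  0  1  2  3  2  3  4  5  0  1  0  1  2  3  2  3  4  5  0  1
G(n+10) = G(n) holds for n = 0,…,8 (a full window of length max(S) = 9), so the sequence is purely periodic with period 10.

10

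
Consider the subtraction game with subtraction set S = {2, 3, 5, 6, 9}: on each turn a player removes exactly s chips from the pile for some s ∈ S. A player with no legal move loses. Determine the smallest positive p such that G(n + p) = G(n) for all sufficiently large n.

4

G(0) = 0
G(1) = mex{} = 0
G(2) = mex{0} = 1
G(3) = mex{0,0} = 1
G(4) = mex{1,0} = 2
G(5) = mex{1,1,0} = 2
G(6) = mex{2,1,0,0} = 3
G(7) = mex{2,2,1,0} = 3
G(8) = mex{3,2,1,1} = 0
G(9) = mex{3,3,2,1,0} = 4
G(10) = mex{0,3,2,2,0} = 1
G(11) = mex{4,0,3,2,1} = 5
G(12) = mex{1,4,3,3,1} = 0
G(13) = mex{5,1,0,3,2} = 4
G(14) = mex{0,5,4,0,2} = 1
G(15) = mex{4,0,1,4,3} = 2
G(16) = mex{1,4,5,1,3} = 0
G(17) = mex{2,1,0,5,0} = 3
G(18) = mex{0,2,4,0,4} = 1
G(19) = mex{3,0,1,4,1} = 2
G(20) = mex{1,3,2,1,5} = 0
G(21) = mex{2,1,0,2,0} = 3
G(22) = mex{0,2,3,0,4} = 1
G(23) = mex{3,0,1,3,1} = 2
G(24) = mex{1,3,2,1,2} = 0
G(25) = mex{2,1,0,2,0} = 3
G(26) = mex{0,2,3,0,3} = 1
G(27) = mex{3,0,1,3,1} = 2
G(28) = mex{1,3,2,1,2} = 0
From n = 14 onward G(n+4) = G(n); since this holds over max(S) = 9 consecutive positions the period is 4 (pre-period 14).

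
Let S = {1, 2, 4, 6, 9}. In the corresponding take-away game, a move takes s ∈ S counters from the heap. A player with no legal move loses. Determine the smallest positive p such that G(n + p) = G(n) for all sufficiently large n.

G(0) = 0
G(1) = mex{0} = 1
G(2) = mex{1,0} = 2
G(3) = mex{2,1} = 0
G(4) = mex{0,2,0} = 1
G(5) = mex{1,0,1} = 2
G(6) = mex{2,1,2,0} = 3
G(7) = mex{3,2,0,1} = 4
G(8) = mex{4,3,1,2} = 0
G(9) = mex{0,4,2,0,0} = 1
G(10) = mex{1,0,3,1,1} = 2
G(11) = mex{2,1,4,2,2} = 0
G(12) = mex{0,2,0,3,0} = 1
G(13) = mex{1,0,1,4,1} = 2
G(14) = mex{2,1,2,0,2} = 3
G(15) = mex{3,2,0,1,3} = 4
G(16) = mex{4,3,1,2,4} = 0
G(17) = mex{0,4,2,0,0} = 1
G(18) = mex{1,0,3,1,1} = 2
G(n+8) = G(n) holds for n = 0,…,8 (a full window of length max(S) = 9), so the sequence is purely periodic with period 8.

8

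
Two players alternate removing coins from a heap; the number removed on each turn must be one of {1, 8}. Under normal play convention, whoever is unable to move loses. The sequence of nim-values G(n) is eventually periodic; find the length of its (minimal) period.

9

G(0) = 0
G(1) = mex{0} = 1
G(2) = mex{1} = 0
G(3) = mex{0} = 1
G(4) = mex{1} = 0
G(5) = mex{0} = 1
G(6) = mex{1} = 0
G(7) = mex{0} = 1
G(8) = mex{1,0} = 2
G(9) = mex{2,1} = 0
G(10) = mex{0,0} = 1
G(11) = mex{1,1} = 0
G(12) = mex{0,0} = 1
G(13) = mex{1,1} = 0
G(14) = mex{0,0} = 1
G(15) = mex{1,1} = 0
G(16) = mex{0,2} = 1
G(17) = mex{1,0} = 2
G(18) = mex{2,1} = 0
G(19) = mex{0,0} = 1
G(n+9) = G(n) holds for n = 0,…,7 (a full window of length max(S) = 8), so the sequence is purely periodic with period 9.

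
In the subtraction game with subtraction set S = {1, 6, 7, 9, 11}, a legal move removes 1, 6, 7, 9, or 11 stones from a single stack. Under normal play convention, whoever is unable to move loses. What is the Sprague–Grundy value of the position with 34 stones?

n :  0  1  2  3  4  5  6  7  8  9 10 11 12 13 14 15 16 17 18 19 20 21 22 23 24 25 26 27 28 29 30 31 32 33 34
G :  0  1  0  1  0  1  2  3  2  3  2  3  0  1  0  1  0  1  2  3  2  3  2  3  0  1  0  1  0  1  2  3  2  3  2

2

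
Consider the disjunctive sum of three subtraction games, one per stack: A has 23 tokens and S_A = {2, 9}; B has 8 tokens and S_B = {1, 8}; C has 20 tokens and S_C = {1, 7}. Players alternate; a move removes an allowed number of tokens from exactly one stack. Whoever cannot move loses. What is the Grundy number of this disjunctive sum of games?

Stack A, S = {2, 9}:
G(0) = 0
G(1) = mex{} = 0
G(2) = mex{0} = 1
G(3) = mex{0} = 1
G(4) = mex{1} = 0
G(5) = mex{1} = 0
G(6) = mex{0} = 1
G(7) = mex{0} = 1
G(8) = mex{1} = 0
G(9) = mex{1,0} = 2
G(10) = mex{0,0} = 1
G(11) = mex{2,1} = 0
G(12) = mex{1,1} = 0
G(13) = mex{0,0} = 1
G(14) = mex{0,0} = 1
G(15) = mex{1,1} = 0
G(16) = mex{1,1} = 0
G(17) = mex{0,0} = 1
G(18) = mex{0,2} = 1
G(19) = mex{1,1} = 0
G(20) = mex{1,0} = 2
G(21) = mex{0,0} = 1
G(22) = mex{2,1} = 0
G(23) = mex{1,1} = 0
G_A(23) = 0.
Stack B, S = {1, 8}:
G(0) = 0
G(1) = mex{0} = 1
G(2) = mex{1} = 0
G(3) = mex{0} = 1
G(4) = mex{1} = 0
G(5) = mex{0} = 1
G(6) = mex{1} = 0
G(7) = mex{0} = 1
G(8) = mex{1,0} = 2
G_B(8) = 2.
Stack C, S = {1, 7}:
n :  0  1  2  3  4  5  6  7  8  9 10 11 12 13 14 15 16 17 18 19 20
G :  0  1  0  1  0  1  0  1  0  1  0  1  0  1  0  1  0  1  0  1  0
G_C(20) = 0.
Combined Grundy value = 0 ⊕ 2 ⊕ 0 = 2.

2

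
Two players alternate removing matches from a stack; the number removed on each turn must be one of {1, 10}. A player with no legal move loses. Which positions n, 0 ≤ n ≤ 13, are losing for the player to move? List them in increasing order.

0, 2, 4, 6, 8, 11, 13

G(0) = 0
G(1) = mex{0} = 1
G(2) = mex{1} = 0
G(3) = mex{0} = 1
G(4) = mex{1} = 0
G(5) = mex{0} = 1
G(6) = mex{1} = 0
G(7) = mex{0} = 1
G(8) = mex{1} = 0
G(9) = mex{0} = 1
G(10) = mex{1,0} = 2
G(11) = mex{2,1} = 0
G(12) = mex{0,0} = 1
G(13) = mex{1,1} = 0
P-positions are exactly the n with G(n) = 0.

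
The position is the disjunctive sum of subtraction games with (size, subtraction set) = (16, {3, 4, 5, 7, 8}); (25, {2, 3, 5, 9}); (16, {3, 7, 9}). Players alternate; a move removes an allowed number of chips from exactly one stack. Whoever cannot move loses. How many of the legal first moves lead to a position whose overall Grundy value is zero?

Stack A, S = {3, 4, 5, 7, 8}:
n :  0  1  2  3  4  5  6  7  8  9 10 11 12 13 14 15 16
G :  0  0  0  1  1  1  2  2  2  3  3  0  0  0  1  1  1
G_A(16) = 1.
Stack B, S = {2, 3, 5, 9}:
G(0) = 0
G(1) = mex{} = 0
G(2) = mex{0} = 1
G(3) = mex{0,0} = 1
G(4) = mex{1,0} = 2
G(5) = mex{1,1,0} = 2
G(6) = mex{2,1,0} = 3
G(7) = mex{2,2,1} = 0
G(8) = mex{3,2,1} = 0
G(9) = mex{0,3,2,0} = 1
G(10) = mex{0,0,2,0} = 1
G(11) = mex{1,0,3,1} = 2
G(12) = mex{1,1,0,1} = 2
G(13) = mex{2,1,0,2} = 3
G(14) = mex{2,2,1,2} = 0
G(15) = mex{3,2,1,3} = 0
G(16) = mex{0,3,2,0} = 1
G(17) = mex{0,0,2,0} = 1
G(18) = mex{1,0,3,1} = 2
G(19) = mex{1,1,0,1} = 2
G(20) = mex{2,1,0,2} = 3
G(21) = mex{2,2,1,2} = 0
G(22) = mex{3,2,1,3} = 0
G(23) = mex{0,3,2,0} = 1
G(24) = mex{0,0,2,0} = 1
G(25) = mex{1,0,3,1} = 2
G_B(25) = 2.
Stack C, S = {3, 7, 9}:
n :  0  1  2  3  4  5  6  7  8  9 10 11 12 13 14 15 16
G :  0  0  0  1  1  1  0  2  2  1  3  3  0  2  0  1  0
G_C(16) = 0.
Combined Grundy value = 1 ⊕ 2 ⊕ 0 = 3.
A winning move leaves total XOR = 0, i.e. changes one component's Grundy value g to g ⊕ X where X is the current total.
Stack A: need g' = 1⊕3 = 2. Options: 16−3→G=0, 16−4→G=0, 16−5→G=0, 16−7→G=3, 16−8→G=2. Hits: 1.
Stack B: need g' = 2⊕3 = 1. Options: 25−2→G=1, 25−3→G=0, 25−5→G=3, 25−9→G=1. Hits: 2.
Stack C: need g' = 0⊕3 = 3. Options: 16−3→G=2, 16−7→G=1, 16−9→G=2. Hits: 0.

3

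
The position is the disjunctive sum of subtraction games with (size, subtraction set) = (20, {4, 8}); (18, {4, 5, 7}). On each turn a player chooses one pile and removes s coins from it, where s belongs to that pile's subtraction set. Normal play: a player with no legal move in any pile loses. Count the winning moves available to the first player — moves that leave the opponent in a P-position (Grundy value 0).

1

Pile A, S = {4, 8}:
G(0) = 0
G(1) = mex{} = 0
G(2) = mex{} = 0
G(3) = mex{} = 0
G(4) = mex{0} = 1
G(5) = mex{0} = 1
G(6) = mex{0} = 1
G(7) = mex{0} = 1
G(8) = mex{1,0} = 2
G(9) = mex{1,0} = 2
G(10) = mex{1,0} = 2
G(11) = mex{1,0} = 2
G(12) = mex{2,1} = 0
G(13) = mex{2,1} = 0
G(14) = mex{2,1} = 0
G(15) = mex{2,1} = 0
G(16) = mex{0,2} = 1
G(17) = mex{0,2} = 1
G(18) = mex{0,2} = 1
G(19) = mex{0,2} = 1
G(20) = mex{1,0} = 2
G_A(20) = 2.
Pile B, S = {4, 5, 7}:
G(0) = 0
G(1) = mex{} = 0
G(2) = mex{} = 0
G(3) = mex{} = 0
G(4) = mex{0} = 1
G(5) = mex{0,0} = 1
G(6) = mex{0,0} = 1
G(7) = mex{0,0,0} = 1
G(8) = mex{1,0,0} = 2
G(9) = mex{1,1,0} = 2
G(10) = mex{1,1,0} = 2
G(11) = mex{1,1,1} = 0
G(12) = mex{2,1,1} = 0
G(13) = mex{2,2,1} = 0
G(14) = mex{2,2,1} = 0
G(15) = mex{0,2,2} = 1
G(16) = mex{0,0,2} = 1
G(17) = mex{0,0,2} = 1
G(18) = mex{0,0,0} = 1
G_B(18) = 1.
Combined Grundy value = 2 ⊕ 1 = 3.
A winning move leaves total XOR = 0, i.e. changes one component's Grundy value g to g ⊕ X where X is the current total.
Pile A: need g' = 2⊕3 = 1. Options: 20−4→G=1, 20−8→G=0. Hits: 1.
Pile B: need g' = 1⊕3 = 2. Options: 18−4→G=0, 18−5→G=0, 18−7→G=0. Hits: 0.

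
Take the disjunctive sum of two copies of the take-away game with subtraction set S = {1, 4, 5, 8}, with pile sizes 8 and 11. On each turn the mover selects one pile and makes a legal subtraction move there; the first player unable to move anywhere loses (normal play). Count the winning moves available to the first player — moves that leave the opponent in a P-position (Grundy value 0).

1

All piles use S = {1, 4, 5, 8}:
n :  0  1  2  3  4  5  6  7  8  9 10 11
G :  0  1  0  1  2  3  2  3  4  0  1  0
Pile A: G(8) = 4.
Pile B: G(11) = 0.
Combined Grundy value = 4 ⊕ 0 = 4.
A winning move leaves total XOR = 0, i.e. changes one component's Grundy value g to g ⊕ X where X is the current total.
Pile A: need g' = 4⊕4 = 0. Options: 8−1→G=3, 8−4→G=2, 8−5→G=1, 8−8→G=0. Hits: 1.
Pile B: need g' = 0⊕4 = 4. Options: 11−1→G=1, 11−4→G=3, 11−5→G=2, 11−8→G=1. Hits: 0.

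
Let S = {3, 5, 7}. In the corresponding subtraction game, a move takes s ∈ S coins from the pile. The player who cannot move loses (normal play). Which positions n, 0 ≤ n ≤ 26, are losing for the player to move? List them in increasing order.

n :  0  1  2  3  4  5  6  7  8  9 10 11 12 13 14 15 16 17 18 19 20 21 22 23 24 25 26
G :  0  0  0  1  1  1  2  2  2  3  0  0  0  1  1  1  2  2  2  3  0  0  0  1  1  1  2
P-positions are exactly the n with G(n) = 0.

0, 1, 2, 10, 11, 12, 20, 21, 22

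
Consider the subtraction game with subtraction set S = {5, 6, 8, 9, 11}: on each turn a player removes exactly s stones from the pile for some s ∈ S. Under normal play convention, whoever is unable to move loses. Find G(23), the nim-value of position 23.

G(0) = 0
G(1) = mex{} = 0
G(2) = mex{} = 0
G(3) = mex{} = 0
G(4) = mex{} = 0
G(5) = mex{0} = 1
G(6) = mex{0,0} = 1
G(7) = mex{0,0} = 1
G(8) = mex{0,0,0} = 1
G(9) = mex{0,0,0,0} = 1
G(10) = mex{1,0,0,0} = 2
G(11) = mex{1,1,0,0,0} = 2
G(12) = mex{1,1,0,0,0} = 2
G(13) = mex{1,1,1,0,0} = 2
G(14) = mex{1,1,1,1,0} = 2
G(15) = mex{2,1,1,1,0} = 3
G(16) = mex{2,2,1,1,1} = 0
G(17) = mex{2,2,1,1,1} = 0
G(18) = mex{2,2,2,1,1} = 0
G(19) = mex{2,2,2,2,1} = 0
G(20) = mex{3,2,2,2,1} = 0
G(21) = mex{0,3,2,2,2} = 1
G(22) = mex{0,0,2,2,2} = 1
G(23) = mex{0,0,3,2,2} = 1

1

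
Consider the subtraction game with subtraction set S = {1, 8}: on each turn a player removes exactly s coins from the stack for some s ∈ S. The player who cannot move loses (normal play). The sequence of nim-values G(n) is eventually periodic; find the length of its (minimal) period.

G(0) = 0
G(1) = mex{0} = 1
G(2) = mex{1} = 0
G(3) = mex{0} = 1
G(4) = mex{1} = 0
G(5) = mex{0} = 1
G(6) = mex{1} = 0
G(7) = mex{0} = 1
G(8) = mex{1,0} = 2
G(9) = mex{2,1} = 0
G(10) = mex{0,0} = 1
G(11) = mex{1,1} = 0
G(12) = mex{0,0} = 1
G(13) = mex{1,1} = 0
G(14) = mex{0,0} = 1
G(15) = mex{1,1} = 0
G(16) = mex{0,2} = 1
G(17) = mex{1,0} = 2
G(18) = mex{2,1} = 0
G(19) = mex{0,0} = 1
G(n+9) = G(n) holds for n = 0,…,7 (a full window of length max(S) = 8), so the sequence is purely periodic with period 9.

9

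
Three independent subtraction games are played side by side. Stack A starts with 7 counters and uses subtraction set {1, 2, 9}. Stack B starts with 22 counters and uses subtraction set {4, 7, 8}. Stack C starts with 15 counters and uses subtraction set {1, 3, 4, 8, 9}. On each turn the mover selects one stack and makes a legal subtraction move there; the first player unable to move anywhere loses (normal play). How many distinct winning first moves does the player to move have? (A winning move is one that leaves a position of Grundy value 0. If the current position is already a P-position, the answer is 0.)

Stack A, S = {1, 2, 9}:
G(0) = 0
G(1) = mex{0} = 1
G(2) = mex{1,0} = 2
G(3) = mex{2,1} = 0
G(4) = mex{0,2} = 1
G(5) = mex{1,0} = 2
G(6) = mex{2,1} = 0
G(7) = mex{0,2} = 1
G_A(7) = 1.
Stack B, S = {4, 7, 8}:
G(0) = 0
G(1) = mex{} = 0
G(2) = mex{} = 0
G(3) = mex{} = 0
G(4) = mex{0} = 1
G(5) = mex{0} = 1
G(6) = mex{0} = 1
G(7) = mex{0,0} = 1
G(8) = mex{1,0,0} = 2
G(9) = mex{1,0,0} = 2
G(10) = mex{1,0,0} = 2
G(11) = mex{1,1,0} = 2
G(12) = mex{2,1,1} = 0
G(13) = mex{2,1,1} = 0
G(14) = mex{2,1,1} = 0
G(15) = mex{2,2,1} = 0
G(16) = mex{0,2,2} = 1
G(17) = mex{0,2,2} = 1
G(18) = mex{0,2,2} = 1
G(19) = mex{0,0,2} = 1
G(20) = mex{1,0,0} = 2
G(21) = mex{1,0,0} = 2
G(22) = mex{1,0,0} = 2
G_B(22) = 2.
Stack C, S = {1, 3, 4, 8, 9}:
G(0) = 0
G(1) = mex{0} = 1
G(2) = mex{1} = 0
G(3) = mex{0,0} = 1
G(4) = mex{1,1,0} = 2
G(5) = mex{2,0,1} = 3
G(6) = mex{3,1,0} = 2
G(7) = mex{2,2,1} = 0
G(8) = mex{0,3,2,0} = 1
G(9) = mex{1,2,3,1,0} = 4
G(10) = mex{4,0,2,0,1} = 3
G(11) = mex{3,1,0,1,0} = 2
G(12) = mex{2,4,1,2,1} = 0
G(13) = mex{0,3,4,3,2} = 1
G(14) = mex{1,2,3,2,3} = 0
G(15) = mex{0,0,2,0,2} = 1
G_C(15) = 1.
Combined Grundy value = 1 ⊕ 2 ⊕ 1 = 2.
A winning move leaves total XOR = 0, i.e. changes one component's Grundy value g to g ⊕ X where X is the current total.
Stack A: need g' = 1⊕2 = 3. Options: 7−1→G=0, 7−2→G=2. Hits: 0.
Stack B: need g' = 2⊕2 = 0. Options: 22−4→G=1, 22−7→G=0, 22−8→G=0. Hits: 2.
Stack C: need g' = 1⊕2 = 3. Options: 15−1→G=0, 15−3→G=0, 15−4→G=2, 15−8→G=0, 15−9→G=2. Hits: 0.

2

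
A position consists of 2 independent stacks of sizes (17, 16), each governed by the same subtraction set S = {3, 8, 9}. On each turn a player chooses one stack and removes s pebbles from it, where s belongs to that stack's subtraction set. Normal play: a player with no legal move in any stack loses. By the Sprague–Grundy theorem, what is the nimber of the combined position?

1

All stacks use S = {3, 8, 9}:
n :  0  1  2  3  4  5  6  7  8  9 10 11 12 13 14 15 16 17
G :  0  0  0  1  1  1  0  0  2  1  1  3  0  0  2  1  1  0
Stack A: G(17) = 0.
Stack B: G(16) = 1.
Combined Grundy value = 0 ⊕ 1 = 1.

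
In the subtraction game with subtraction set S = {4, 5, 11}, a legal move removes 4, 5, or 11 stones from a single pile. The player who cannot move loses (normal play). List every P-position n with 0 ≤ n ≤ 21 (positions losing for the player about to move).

G(0) = 0
G(1) = mex{} = 0
G(2) = mex{} = 0
G(3) = mex{} = 0
G(4) = mex{0} = 1
G(5) = mex{0,0} = 1
G(6) = mex{0,0} = 1
G(7) = mex{0,0} = 1
G(8) = mex{1,0} = 2
G(9) = mex{1,1} = 0
G(10) = mex{1,1} = 0
G(11) = mex{1,1,0} = 2
G(12) = mex{2,1,0} = 3
G(13) = mex{0,2,0} = 1
G(14) = mex{0,0,0} = 1
G(15) = mex{2,0,1} = 3
G(16) = mex{3,2,1} = 0
G(17) = mex{1,3,1} = 0
G(18) = mex{1,1,1} = 0
G(19) = mex{3,1,2} = 0
G(20) = mex{0,3,0} = 1
G(21) = mex{0,0,0} = 1
P-positions are exactly the n with G(n) = 0.

0, 1, 2, 3, 9, 10, 16, 17, 18, 19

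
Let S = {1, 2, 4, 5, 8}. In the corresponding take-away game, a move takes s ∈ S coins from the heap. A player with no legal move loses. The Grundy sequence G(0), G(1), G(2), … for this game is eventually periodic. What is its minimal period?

G(0) = 0
G(1) = mex{0} = 1
G(2) = mex{1,0} = 2
G(3) = mex{2,1} = 0
G(4) = mex{0,2,0} = 1
G(5) = mex{1,0,1,0} = 2
G(6) = mex{2,1,2,1} = 0
G(7) = mex{0,2,0,2} = 1
G(8) = mex{1,0,1,0,0} = 2
G(9) = mex{2,1,2,1,1} = 0
G(10) = mex{0,2,0,2,2} = 1
G(11) = mex{1,0,1,0,0} = 2
G(12) = mex{2,1,2,1,1} = 0
G(13) = mex{0,2,0,2,2} = 1
G(14) = mex{1,0,1,0,0} = 2
G(n+3) = G(n) holds for n = 0,…,7 (a full window of length max(S) = 8), so the sequence is purely periodic with period 3.

3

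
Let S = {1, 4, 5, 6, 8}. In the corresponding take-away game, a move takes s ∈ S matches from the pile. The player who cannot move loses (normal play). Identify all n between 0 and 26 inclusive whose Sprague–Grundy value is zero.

0, 2, 9, 11, 18, 20

n :  0  1  2  3  4  5  6  7  8  9 10 11 12 13 14 15 16 17 18 19 20 21 22 23 24 25 26
G :  0  1  0  1  2  3  2  3  4  0  1  0  1  2  3  2  3  4  0  1  0  1  2  3  2  3  4
P-positions are exactly the n with G(n) = 0.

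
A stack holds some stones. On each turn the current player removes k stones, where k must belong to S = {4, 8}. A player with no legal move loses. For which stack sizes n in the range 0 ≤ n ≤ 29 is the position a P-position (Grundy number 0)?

n :  0  1  2  3  4  5  6  7  8  9 10 11 12 13 14 15 16 17 18 19 20 21 22 23 24 25 26 27 28 29
G :  0  0  0  0  1  1  1  1  2  2  2  2  0  0  0  0  1  1  1  1  2  2  2  2  0  0  0  0  1  1
P-positions are exactly the n with G(n) = 0.

0, 1, 2, 3, 12, 13, 14, 15, 24, 25, 26, 27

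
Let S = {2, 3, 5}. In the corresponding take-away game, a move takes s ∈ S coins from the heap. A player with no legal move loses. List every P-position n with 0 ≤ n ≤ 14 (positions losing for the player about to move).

G(0) = 0
G(1) = mex{} = 0
G(2) = mex{0} = 1
G(3) = mex{0,0} = 1
G(4) = mex{1,0} = 2
G(5) = mex{1,1,0} = 2
G(6) = mex{2,1,0} = 3
G(7) = mex{2,2,1} = 0
G(8) = mex{3,2,1} = 0
G(9) = mex{0,3,2} = 1
G(10) = mex{0,0,2} = 1
G(11) = mex{1,0,3} = 2
G(12) = mex{1,1,0} = 2
G(13) = mex{2,1,0} = 3
G(14) = mex{2,2,1} = 0
P-positions are exactly the n with G(n) = 0.

0, 1, 7, 8, 14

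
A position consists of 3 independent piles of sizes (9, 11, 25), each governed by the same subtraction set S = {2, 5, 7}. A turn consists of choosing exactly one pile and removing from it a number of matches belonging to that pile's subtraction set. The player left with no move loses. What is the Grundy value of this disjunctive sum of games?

0

All piles use S = {2, 5, 7}:
n :  0  1  2  3  4  5  6  7  8  9 10 11 12 13 14 15 16 17 18 19 20 21 22 23 24 25
G :  0  0  1  1  0  2  1  3  2  2  0  3  1  0  0  1  1  2  2  3  3  2  0  0  1  1
Pile A: G(9) = 2.
Pile B: G(11) = 3.
Pile C: G(25) = 1.
Combined Grundy value = 2 ⊕ 3 ⊕ 1 = 0.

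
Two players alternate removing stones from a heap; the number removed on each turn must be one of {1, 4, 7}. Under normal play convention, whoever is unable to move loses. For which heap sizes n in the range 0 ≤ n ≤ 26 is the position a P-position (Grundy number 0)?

G(0) = 0
G(1) = mex{0} = 1
G(2) = mex{1} = 0
G(3) = mex{0} = 1
G(4) = mex{1,0} = 2
G(5) = mex{2,1} = 0
G(6) = mex{0,0} = 1
G(7) = mex{1,1,0} = 2
G(8) = mex{2,2,1} = 0
G(9) = mex{0,0,0} = 1
G(10) = mex{1,1,1} = 0
G(11) = mex{0,2,2} = 1
G(12) = mex{1,0,0} = 2
G(13) = mex{2,1,1} = 0
G(14) = mex{0,0,2} = 1
G(15) = mex{1,1,0} = 2
G(16) = mex{2,2,1} = 0
G(17) = mex{0,0,0} = 1
G(18) = mex{1,1,1} = 0
G(19) = mex{0,2,2} = 1
G(20) = mex{1,0,0} = 2
G(21) = mex{2,1,1} = 0
G(22) = mex{0,0,2} = 1
G(23) = mex{1,1,0} = 2
G(24) = mex{2,2,1} = 0
G(25) = mex{0,0,0} = 1
G(26) = mex{1,1,1} = 0
P-positions are exactly the n with G(n) = 0.

0, 2, 5, 8, 10, 13, 16, 18, 21, 24, 26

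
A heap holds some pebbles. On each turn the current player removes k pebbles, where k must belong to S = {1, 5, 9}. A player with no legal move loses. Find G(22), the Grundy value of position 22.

G(0) = 0
G(1) = mex{0} = 1
G(2) = mex{1} = 0
G(3) = mex{0} = 1
G(4) = mex{1} = 0
G(5) = mex{0,0} = 1
G(6) = mex{1,1} = 0
G(7) = mex{0,0} = 1
G(8) = mex{1,1} = 0
G(9) = mex{0,0,0} = 1
G(10) = mex{1,1,1} = 0
G(11) = mex{0,0,0} = 1
G(12) = mex{1,1,1} = 0
G(13) = mex{0,0,0} = 1
G(14) = mex{1,1,1} = 0
G(15) = mex{0,0,0} = 1
G(16) = mex{1,1,1} = 0
G(17) = mex{0,0,0} = 1
G(18) = mex{1,1,1} = 0
G(19) = mex{0,0,0} = 1
G(20) = mex{1,1,1} = 0
G(21) = mex{0,0,0} = 1
G(22) = mex{1,1,1} = 0

0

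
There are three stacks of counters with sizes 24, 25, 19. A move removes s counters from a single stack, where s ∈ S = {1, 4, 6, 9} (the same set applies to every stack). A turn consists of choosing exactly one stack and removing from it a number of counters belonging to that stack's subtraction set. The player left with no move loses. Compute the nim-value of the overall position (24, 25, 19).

0

All stacks use S = {1, 4, 6, 9}:
n :  0  1  2  3  4  5  6  7  8  9 10 11 12 13 14 15 16 17 18 19 20 21 22 23 24 25
G :  0  1  0  1  2  0  1  0  1  2  0  1  0  1  2  0  1  0  1  2  0  1  0  1  2  0
Stack A: G(24) = 2.
Stack B: G(25) = 0.
Stack C: G(19) = 2.
Combined Grundy value = 2 ⊕ 0 ⊕ 2 = 0.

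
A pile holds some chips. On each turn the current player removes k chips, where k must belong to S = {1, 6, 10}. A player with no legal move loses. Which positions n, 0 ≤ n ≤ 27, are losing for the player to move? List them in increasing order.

G(0) = 0
G(1) = mex{0} = 1
G(2) = mex{1} = 0
G(3) = mex{0} = 1
G(4) = mex{1} = 0
G(5) = mex{0} = 1
G(6) = mex{1,0} = 2
G(7) = mex{2,1} = 0
G(8) = mex{0,0} = 1
G(9) = mex{1,1} = 0
G(10) = mex{0,0,0} = 1
G(11) = mex{1,1,1} = 0
G(12) = mex{0,2,0} = 1
G(13) = mex{1,0,1} = 2
G(14) = mex{2,1,0} = 3
G(15) = mex{3,0,1} = 2
G(16) = mex{2,1,2} = 0
G(17) = mex{0,0,0} = 1
G(18) = mex{1,1,1} = 0
G(19) = mex{0,2,0} = 1
G(20) = mex{1,3,1} = 0
G(21) = mex{0,2,0} = 1
G(22) = mex{1,0,1} = 2
G(23) = mex{2,1,2} = 0
G(24) = mex{0,0,3} = 1
G(25) = mex{1,1,2} = 0
G(26) = mex{0,0,0} = 1
G(27) = mex{1,1,1} = 0
P-positions are exactly the n with G(n) = 0.

0, 2, 4, 7, 9, 11, 16, 18, 20, 23, 25, 27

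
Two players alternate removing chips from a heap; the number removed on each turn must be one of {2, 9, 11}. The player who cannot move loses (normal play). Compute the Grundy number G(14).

3

G(0) = 0
G(1) = mex{} = 0
G(2) = mex{0} = 1
G(3) = mex{0} = 1
G(4) = mex{1} = 0
G(5) = mex{1} = 0
G(6) = mex{0} = 1
G(7) = mex{0} = 1
G(8) = mex{1} = 0
G(9) = mex{1,0} = 2
G(10) = mex{0,0} = 1
G(11) = mex{2,1,0} = 3
G(12) = mex{1,1,0} = 2
G(13) = mex{3,0,1} = 2
G(14) = mex{2,0,1} = 3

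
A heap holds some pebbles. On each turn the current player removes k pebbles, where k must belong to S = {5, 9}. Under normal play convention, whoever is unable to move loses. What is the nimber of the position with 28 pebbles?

0

G(0) = 0
G(1) = mex{} = 0
G(2) = mex{} = 0
G(3) = mex{} = 0
G(4) = mex{} = 0
G(5) = mex{0} = 1
G(6) = mex{0} = 1
G(7) = mex{0} = 1
G(8) = mex{0} = 1
G(9) = mex{0,0} = 1
G(10) = mex{1,0} = 2
G(11) = mex{1,0} = 2
G(12) = mex{1,0} = 2
G(13) = mex{1,0} = 2
G(14) = mex{1,1} = 0
G(15) = mex{2,1} = 0
G(16) = mex{2,1} = 0
G(17) = mex{2,1} = 0
G(18) = mex{2,1} = 0
G(19) = mex{0,2} = 1
G(20) = mex{0,2} = 1
G(21) = mex{0,2} = 1
G(22) = mex{0,2} = 1
G(23) = mex{0,0} = 1
G(24) = mex{1,0} = 2
G(25) = mex{1,0} = 2
G(26) = mex{1,0} = 2
G(27) = mex{1,0} = 2
G(28) = mex{1,1} = 0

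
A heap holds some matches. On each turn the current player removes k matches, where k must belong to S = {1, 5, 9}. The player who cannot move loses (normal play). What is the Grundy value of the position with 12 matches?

n :  0  1  2  3  4  5  6  7  8  9 10 11 12
G :  0  1  0  1  0  1  0  1  0  1  0  1  0

0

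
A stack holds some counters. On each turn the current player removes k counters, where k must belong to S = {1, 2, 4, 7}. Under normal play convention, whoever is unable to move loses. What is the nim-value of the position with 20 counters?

2

n :  0  1  2  3  4  5  6  7  8  9 10 11 12 13 14 15 16 17 18 19 20
G :  0  1  2  0  1  2  0  1  2  0  1  2  0  1  2  0  1  2  0  1  2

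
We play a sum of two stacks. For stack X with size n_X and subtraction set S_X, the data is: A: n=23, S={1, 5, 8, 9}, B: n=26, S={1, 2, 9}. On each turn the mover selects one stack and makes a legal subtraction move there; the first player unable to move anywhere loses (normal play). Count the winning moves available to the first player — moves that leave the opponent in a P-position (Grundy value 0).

Stack A, S = {1, 5, 8, 9}:
G(0) = 0
G(1) = mex{0} = 1
G(2) = mex{1} = 0
G(3) = mex{0} = 1
G(4) = mex{1} = 0
G(5) = mex{0,0} = 1
G(6) = mex{1,1} = 0
G(7) = mex{0,0} = 1
G(8) = mex{1,1,0} = 2
G(9) = mex{2,0,1,0} = 3
G(10) = mex{3,1,0,1} = 2
G(11) = mex{2,0,1,0} = 3
G(12) = mex{3,1,0,1} = 2
G(13) = mex{2,2,1,0} = 3
G(14) = mex{3,3,0,1} = 2
G(15) = mex{2,2,1,0} = 3
G(16) = mex{3,3,2,1} = 0
G(17) = mex{0,2,3,2} = 1
G(18) = mex{1,3,2,3} = 0
G(19) = mex{0,2,3,2} = 1
G(20) = mex{1,3,2,3} = 0
G(21) = mex{0,0,3,2} = 1
G(22) = mex{1,1,2,3} = 0
G(23) = mex{0,0,3,2} = 1
G_A(23) = 1.
Stack B, S = {1, 2, 9}:
G(0) = 0
G(1) = mex{0} = 1
G(2) = mex{1,0} = 2
G(3) = mex{2,1} = 0
G(4) = mex{0,2} = 1
G(5) = mex{1,0} = 2
G(6) = mex{2,1} = 0
G(7) = mex{0,2} = 1
G(8) = mex{1,0} = 2
G(9) = mex{2,1,0} = 3
G(10) = mex{3,2,1} = 0
G(11) = mex{0,3,2} = 1
G(12) = mex{1,0,0} = 2
G(13) = mex{2,1,1} = 0
G(14) = mex{0,2,2} = 1
G(15) = mex{1,0,0} = 2
G(16) = mex{2,1,1} = 0
G(17) = mex{0,2,2} = 1
G(18) = mex{1,0,3} = 2
G(19) = mex{2,1,0} = 3
G(20) = mex{3,2,1} = 0
G(21) = mex{0,3,2} = 1
G(22) = mex{1,0,0} = 2
G(23) = mex{2,1,1} = 0
G(24) = mex{0,2,2} = 1
G(25) = mex{1,0,0} = 2
G(26) = mex{2,1,1} = 0
G_B(26) = 0.
Combined Grundy value = 1 ⊕ 0 = 1.
A winning move leaves total XOR = 0, i.e. changes one component's Grundy value g to g ⊕ X where X is the current total.
Stack A: need g' = 1⊕1 = 0. Options: 23−1→G=0, 23−5→G=0, 23−8→G=3, 23−9→G=2. Hits: 2.
Stack B: need g' = 0⊕1 = 1. Options: 26−1→G=2, 26−2→G=1, 26−9→G=1. Hits: 2.

4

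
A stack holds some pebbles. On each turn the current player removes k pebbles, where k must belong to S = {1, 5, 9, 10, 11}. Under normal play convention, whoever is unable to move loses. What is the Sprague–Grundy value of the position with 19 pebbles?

n :  0  1  2  3  4  5  6  7  8  9 10 11 12 13 14 15 16 17 18 19
G :  0  1  0  1  0  1  0  1  0  1  2  3  2  3  2  3  2  3  2  3

3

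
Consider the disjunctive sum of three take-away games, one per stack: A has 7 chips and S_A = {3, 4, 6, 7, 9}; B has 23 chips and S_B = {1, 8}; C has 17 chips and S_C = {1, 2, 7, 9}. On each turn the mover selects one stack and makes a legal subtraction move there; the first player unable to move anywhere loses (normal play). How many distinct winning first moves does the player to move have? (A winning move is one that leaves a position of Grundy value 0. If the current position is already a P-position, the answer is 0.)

Stack A, S = {3, 4, 6, 7, 9}:
G(0) = 0
G(1) = mex{} = 0
G(2) = mex{} = 0
G(3) = mex{0} = 1
G(4) = mex{0,0} = 1
G(5) = mex{0,0} = 1
G(6) = mex{1,0,0} = 2
G(7) = mex{1,1,0,0} = 2
G_A(7) = 2.
Stack B, S = {1, 8}:
n :  0  1  2  3  4  5  6  7  8  9 10 11 12 13 14 15 16 17 18 19 20 21 22 23
G :  0  1  0  1  0  1  0  1  2  0  1  0  1  0  1  0  1  2  0  1  0  1  0  1
G_B(23) = 1.
Stack C, S = {1, 2, 7, 9}:
n :  0  1  2  3  4  5  6  7  8  9 10 11 12 13 14 15 16 17
G :  0  1  2  0  1  2  0  1  2  3  4  0  1  2  0  1  2  0
G_C(17) = 0.
Combined Grundy value = 2 ⊕ 1 ⊕ 0 = 3.
A winning move leaves total XOR = 0, i.e. changes one component's Grundy value g to g ⊕ X where X is the current total.
Stack A: need g' = 2⊕3 = 1. Options: 7−3→G=1, 7−4→G=1, 7−6→G=0, 7−7→G=0. Hits: 2.
Stack B: need g' = 1⊕3 = 2. Options: 23−1→G=0, 23−8→G=0. Hits: 0.
Stack C: need g' = 0⊕3 = 3. Options: 17−1→G=2, 17−2→G=1, 17−7→G=4, 17−9→G=2. Hits: 0.

2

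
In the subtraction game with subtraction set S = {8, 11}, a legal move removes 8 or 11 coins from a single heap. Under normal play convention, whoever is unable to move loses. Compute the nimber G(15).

1

n :  0  1  2  3  4  5  6  7  8  9 10 11 12 13 14 15
G :  0  0  0  0  0  0  0  0  1  1  1  1  1  1  1  1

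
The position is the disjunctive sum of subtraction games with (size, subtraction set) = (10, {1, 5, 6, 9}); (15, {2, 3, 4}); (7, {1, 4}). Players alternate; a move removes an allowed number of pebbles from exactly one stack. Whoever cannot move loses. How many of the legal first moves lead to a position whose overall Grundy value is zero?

3

Stack A, S = {1, 5, 6, 9}:
n :  0  1  2  3  4  5  6  7  8  9 10
G :  0  1  0  1  0  1  2  3  2  3  2
G_A(10) = 2.
Stack B, S = {2, 3, 4}:
n :  0  1  2  3  4  5  6  7  8  9 10 11 12 13 14 15
G :  0  0  1  1  2  2  0  0  1  1  2  2  0  0  1  1
G_B(15) = 1.
Stack C, S = {1, 4}:
G(0) = 0
G(1) = mex{0} = 1
G(2) = mex{1} = 0
G(3) = mex{0} = 1
G(4) = mex{1,0} = 2
G(5) = mex{2,1} = 0
G(6) = mex{0,0} = 1
G(7) = mex{1,1} = 0
G_C(7) = 0.
Combined Grundy value = 2 ⊕ 1 ⊕ 0 = 3.
A winning move leaves total XOR = 0, i.e. changes one component's Grundy value g to g ⊕ X where X is the current total.
Stack A: need g' = 2⊕3 = 1. Options: 10−1→G=3, 10−5→G=1, 10−6→G=0, 10−9→G=1. Hits: 2.
Stack B: need g' = 1⊕3 = 2. Options: 15−2→G=0, 15−3→G=0, 15−4→G=2. Hits: 1.
Stack C: need g' = 0⊕3 = 3. Options: 7−1→G=1, 7−4→G=1. Hits: 0.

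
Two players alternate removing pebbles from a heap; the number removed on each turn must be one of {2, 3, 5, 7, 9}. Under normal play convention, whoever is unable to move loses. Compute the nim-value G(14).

G(0) = 0
G(1) = mex{} = 0
G(2) = mex{0} = 1
G(3) = mex{0,0} = 1
G(4) = mex{1,0} = 2
G(5) = mex{1,1,0} = 2
G(6) = mex{2,1,0} = 3
G(7) = mex{2,2,1,0} = 3
G(8) = mex{3,2,1,0} = 4
G(9) = mex{3,3,2,1,0} = 4
G(10) = mex{4,3,2,1,0} = 5
G(11) = mex{4,4,3,2,1} = 0
G(12) = mex{5,4,3,2,1} = 0
G(13) = mex{0,5,4,3,2} = 1
G(14) = mex{0,0,4,3,2} = 1

1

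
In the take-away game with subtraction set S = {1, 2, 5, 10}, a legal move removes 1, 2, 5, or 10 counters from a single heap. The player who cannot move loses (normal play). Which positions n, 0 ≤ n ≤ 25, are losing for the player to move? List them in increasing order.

G(0) = 0
G(1) = mex{0} = 1
G(2) = mex{1,0} = 2
G(3) = mex{2,1} = 0
G(4) = mex{0,2} = 1
G(5) = mex{1,0,0} = 2
G(6) = mex{2,1,1} = 0
G(7) = mex{0,2,2} = 1
G(8) = mex{1,0,0} = 2
G(9) = mex{2,1,1} = 0
G(10) = mex{0,2,2,0} = 1
G(11) = mex{1,0,0,1} = 2
G(12) = mex{2,1,1,2} = 0
G(13) = mex{0,2,2,0} = 1
G(14) = mex{1,0,0,1} = 2
G(15) = mex{2,1,1,2} = 0
G(16) = mex{0,2,2,0} = 1
G(17) = mex{1,0,0,1} = 2
G(18) = mex{2,1,1,2} = 0
G(19) = mex{0,2,2,0} = 1
G(20) = mex{1,0,0,1} = 2
G(21) = mex{2,1,1,2} = 0
G(22) = mex{0,2,2,0} = 1
G(23) = mex{1,0,0,1} = 2
G(24) = mex{2,1,1,2} = 0
G(25) = mex{0,2,2,0} = 1
P-positions are exactly the n with G(n) = 0.

0, 3, 6, 9, 12, 15, 18, 21, 24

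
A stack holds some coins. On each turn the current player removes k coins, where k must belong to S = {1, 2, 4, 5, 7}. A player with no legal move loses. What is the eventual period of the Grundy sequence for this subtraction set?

n :  0  1  2  3  4  5  6  7  8  9 10 11 12 13 14
G :  0  1  2  0  1  2  0  1  2  0  1  2  0  1  2
G(n+3) = G(n) holds for n = 0,…,6 (a full window of length max(S) = 7), so the sequence is purely periodic with period 3.

3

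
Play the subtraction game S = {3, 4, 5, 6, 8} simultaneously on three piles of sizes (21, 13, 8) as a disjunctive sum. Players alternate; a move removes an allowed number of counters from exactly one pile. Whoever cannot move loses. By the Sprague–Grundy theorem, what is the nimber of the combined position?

All piles use S = {3, 4, 5, 6, 8}:
G(0) = 0
G(1) = mex{} = 0
G(2) = mex{} = 0
G(3) = mex{0} = 1
G(4) = mex{0,0} = 1
G(5) = mex{0,0,0} = 1
G(6) = mex{1,0,0,0} = 2
G(7) = mex{1,1,0,0} = 2
G(8) = mex{1,1,1,0,0} = 2
G(9) = mex{2,1,1,1,0} = 3
G(10) = mex{2,2,1,1,0} = 3
G(11) = mex{2,2,2,1,1} = 0
G(12) = mex{3,2,2,2,1} = 0
G(13) = mex{3,3,2,2,1} = 0
G(14) = mex{0,3,3,2,2} = 1
G(15) = mex{0,0,3,3,2} = 1
G(16) = mex{0,0,0,3,2} = 1
G(17) = mex{1,0,0,0,3} = 2
G(18) = mex{1,1,0,0,3} = 2
G(19) = mex{1,1,1,0,0} = 2
G(20) = mex{2,1,1,1,0} = 3
G(21) = mex{2,2,1,1,0} = 3
Pile A: G(21) = 3.
Pile B: G(13) = 0.
Pile C: G(8) = 2.
Combined Grundy value = 3 ⊕ 0 ⊕ 2 = 1.

1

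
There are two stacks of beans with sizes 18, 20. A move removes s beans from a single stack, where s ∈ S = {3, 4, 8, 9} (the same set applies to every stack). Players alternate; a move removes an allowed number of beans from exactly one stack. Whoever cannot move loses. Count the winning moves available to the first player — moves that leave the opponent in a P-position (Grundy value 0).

All stacks use S = {3, 4, 8, 9}:
n :  0  1  2  3  4  5  6  7  8  9 10 11 12 13 14 15 16 17 18 19 20
G :  0  0  0  1  1  1  2  0  2  3  1  3  0  0  0  1  1  1  2  0  2
Stack A: G(18) = 2.
Stack B: G(20) = 2.
Combined Grundy value = 2 ⊕ 2 = 0.
A winning move leaves total XOR = 0, i.e. changes one component's Grundy value g to g ⊕ X where X is the current total.
Stack A: target g' = 2⊕0 = 2, but every legal move changes the Grundy value (mex property), so 0 moves.
Stack B: target g' = 2⊕0 = 2, but every legal move changes the Grundy value (mex property), so 0 moves.

0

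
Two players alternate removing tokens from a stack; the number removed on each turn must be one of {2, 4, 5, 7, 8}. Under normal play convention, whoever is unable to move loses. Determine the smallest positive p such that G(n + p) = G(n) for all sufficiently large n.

10

G(0) = 0
G(1) = mex{} = 0
G(2) = mex{0} = 1
G(3) = mex{0} = 1
G(4) = mex{1,0} = 2
G(5) = mex{1,0,0} = 2
G(6) = mex{2,1,0} = 3
G(7) = mex{2,1,1,0} = 3
G(8) = mex{3,2,1,0,0} = 4
G(9) = mex{3,2,2,1,0} = 4
G(10) = mex{4,3,2,1,1} = 0
G(11) = mex{4,3,3,2,1} = 0
G(12) = mex{0,4,3,2,2} = 1
G(13) = mex{0,4,4,3,2} = 1
G(14) = mex{1,0,4,3,3} = 2
G(15) = mex{1,0,0,4,3} = 2
G(16) = mex{2,1,0,4,4} = 3
G(17) = mex{2,1,1,0,4} = 3
G(18) = mex{3,2,1,0,0} = 4
G(19) = mex{3,2,2,1,0} = 4
G(20) = mex{4,3,2,1,1} = 0
G(21) = mex{4,3,3,2,1} = 0
G(n+10) = G(n) holds for n = 0,…,7 (a full window of length max(S) = 8), so the sequence is purely periodic with period 10.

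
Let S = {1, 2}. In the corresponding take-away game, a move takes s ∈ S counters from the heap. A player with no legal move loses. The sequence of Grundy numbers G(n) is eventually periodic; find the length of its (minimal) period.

G(0) = 0
G(1) = mex{0} = 1
G(2) = mex{1,0} = 2
G(3) = mex{2,1} = 0
G(4) = mex{0,2} = 1
G(5) = mex{1,0} = 2
G(6) = mex{2,1} = 0
G(7) = mex{0,2} = 1
G(8) = mex{1,0} = 2
G(9) = mex{2,1} = 0
G(10) = mex{0,2} = 1
G(11) = mex{1,0} = 2
G(12) = mex{2,1} = 0
G(13) = mex{0,2} = 1
G(14) = mex{1,0} = 2
G(n+3) = G(n) holds for n = 0,…,1 (a full window of length max(S) = 2), so the sequence is purely periodic with period 3.

3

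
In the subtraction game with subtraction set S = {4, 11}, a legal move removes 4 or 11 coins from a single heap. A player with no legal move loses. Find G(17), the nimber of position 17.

0

G(0) = 0
G(1) = mex{} = 0
G(2) = mex{} = 0
G(3) = mex{} = 0
G(4) = mex{0} = 1
G(5) = mex{0} = 1
G(6) = mex{0} = 1
G(7) = mex{0} = 1
G(8) = mex{1} = 0
G(9) = mex{1} = 0
G(10) = mex{1} = 0
G(11) = mex{1,0} = 2
G(12) = mex{0,0} = 1
G(13) = mex{0,0} = 1
G(14) = mex{0,0} = 1
G(15) = mex{2,1} = 0
G(16) = mex{1,1} = 0
G(17) = mex{1,1} = 0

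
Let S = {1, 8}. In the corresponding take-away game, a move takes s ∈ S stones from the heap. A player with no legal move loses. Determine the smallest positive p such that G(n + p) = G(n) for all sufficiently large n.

9

G(0) = 0
G(1) = mex{0} = 1
G(2) = mex{1} = 0
G(3) = mex{0} = 1
G(4) = mex{1} = 0
G(5) = mex{0} = 1
G(6) = mex{1} = 0
G(7) = mex{0} = 1
G(8) = mex{1,0} = 2
G(9) = mex{2,1} = 0
G(10) = mex{0,0} = 1
G(11) = mex{1,1} = 0
G(12) = mex{0,0} = 1
G(13) = mex{1,1} = 0
G(14) = mex{0,0} = 1
G(15) = mex{1,1} = 0
G(16) = mex{0,2} = 1
G(17) = mex{1,0} = 2
G(18) = mex{2,1} = 0
G(19) = mex{0,0} = 1
G(n+9) = G(n) holds for n = 0,…,7 (a full window of length max(S) = 8), so the sequence is purely periodic with period 9.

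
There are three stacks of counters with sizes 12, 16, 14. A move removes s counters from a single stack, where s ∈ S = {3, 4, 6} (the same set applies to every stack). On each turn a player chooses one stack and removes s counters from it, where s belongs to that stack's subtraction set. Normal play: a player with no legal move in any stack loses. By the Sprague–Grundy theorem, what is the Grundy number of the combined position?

2

All stacks use S = {3, 4, 6}:
G(0) = 0
G(1) = mex{} = 0
G(2) = mex{} = 0
G(3) = mex{0} = 1
G(4) = mex{0,0} = 1
G(5) = mex{0,0} = 1
G(6) = mex{1,0,0} = 2
G(7) = mex{1,1,0} = 2
G(8) = mex{1,1,0} = 2
G(9) = mex{2,1,1} = 0
G(10) = mex{2,2,1} = 0
G(11) = mex{2,2,1} = 0
G(12) = mex{0,2,2} = 1
G(13) = mex{0,0,2} = 1
G(14) = mex{0,0,2} = 1
G(15) = mex{1,0,0} = 2
G(16) = mex{1,1,0} = 2
Stack A: G(12) = 1.
Stack B: G(16) = 2.
Stack C: G(14) = 1.
Combined Grundy value = 1 ⊕ 2 ⊕ 1 = 2.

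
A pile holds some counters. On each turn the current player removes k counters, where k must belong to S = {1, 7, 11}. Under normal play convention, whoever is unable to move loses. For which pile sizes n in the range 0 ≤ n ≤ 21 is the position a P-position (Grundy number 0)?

0, 2, 4, 6, 8, 10, 12, 14, 16, 18, 20

G(0) = 0
G(1) = mex{0} = 1
G(2) = mex{1} = 0
G(3) = mex{0} = 1
G(4) = mex{1} = 0
G(5) = mex{0} = 1
G(6) = mex{1} = 0
G(7) = mex{0,0} = 1
G(8) = mex{1,1} = 0
G(9) = mex{0,0} = 1
G(10) = mex{1,1} = 0
G(11) = mex{0,0,0} = 1
G(12) = mex{1,1,1} = 0
G(13) = mex{0,0,0} = 1
G(14) = mex{1,1,1} = 0
G(15) = mex{0,0,0} = 1
G(16) = mex{1,1,1} = 0
G(17) = mex{0,0,0} = 1
G(18) = mex{1,1,1} = 0
G(19) = mex{0,0,0} = 1
G(20) = mex{1,1,1} = 0
G(21) = mex{0,0,0} = 1
P-positions are exactly the n with G(n) = 0.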